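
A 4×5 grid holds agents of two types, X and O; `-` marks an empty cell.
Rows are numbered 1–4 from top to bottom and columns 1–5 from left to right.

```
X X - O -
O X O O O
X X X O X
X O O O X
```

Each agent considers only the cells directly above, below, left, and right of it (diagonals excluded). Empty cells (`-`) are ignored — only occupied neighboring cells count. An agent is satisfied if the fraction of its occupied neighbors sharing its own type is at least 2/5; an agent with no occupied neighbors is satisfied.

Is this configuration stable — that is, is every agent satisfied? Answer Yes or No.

Row 1: (1,1)X 1/2 satisfied · (1,2)X 2/2 satisfied · (1,4)O 1/1 satisfied
Row 2: (2,1)O 0/3 not · (2,2)X 2/4 satisfied · (2,3)O 1/3 not · (2,4)O 4/4 satisfied · (2,5)O 1/2 satisfied
Row 3: (3,1)X 2/3 satisfied · (3,2)X 3/4 satisfied · (3,3)X 1/4 not · (3,4)O 2/4 satisfied · (3,5)X 1/3 not
Row 4: (4,1)X 1/2 satisfied · (4,2)O 1/3 not · (4,3)O 2/3 satisfied · (4,4)O 2/3 satisfied · (4,5)X 1/2 satisfied
For instance (2,1) has only 0/3 same-type neighbors, below 2/5.

No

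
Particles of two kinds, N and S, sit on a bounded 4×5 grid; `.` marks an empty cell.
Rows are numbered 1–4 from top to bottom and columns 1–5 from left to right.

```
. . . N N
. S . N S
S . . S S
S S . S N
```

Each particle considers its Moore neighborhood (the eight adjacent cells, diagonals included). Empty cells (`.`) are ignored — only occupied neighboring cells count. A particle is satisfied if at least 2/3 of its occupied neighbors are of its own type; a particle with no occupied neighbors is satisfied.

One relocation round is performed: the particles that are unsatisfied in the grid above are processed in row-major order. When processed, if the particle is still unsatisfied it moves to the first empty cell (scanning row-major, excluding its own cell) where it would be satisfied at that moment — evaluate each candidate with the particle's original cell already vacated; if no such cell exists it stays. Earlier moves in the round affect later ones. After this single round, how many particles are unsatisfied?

0

Initially unsatisfied (in order): (2,4), (2,5), (3,4), (3,5), (4,5).
  (2,4): no empty cell satisfies it; stays.
  (2,5) → (1,1).
  (3,4) → (1,2).
  (3,5) → (2,1).
  (4,5) → (2,5).
Resulting grid:
S S . N N
S S . N N
S . . . .
S S . S .
All satisfied now.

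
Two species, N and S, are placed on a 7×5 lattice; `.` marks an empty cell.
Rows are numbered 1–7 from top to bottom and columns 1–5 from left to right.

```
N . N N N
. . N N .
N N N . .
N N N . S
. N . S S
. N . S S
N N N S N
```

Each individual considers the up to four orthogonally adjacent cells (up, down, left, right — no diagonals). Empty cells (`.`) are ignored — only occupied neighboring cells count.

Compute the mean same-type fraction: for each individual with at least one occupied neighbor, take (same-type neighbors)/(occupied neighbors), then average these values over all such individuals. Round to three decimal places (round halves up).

0.891

(1,1)N — no occupied neighbors
(1,3)N 2/2
(1,4)N 3/3
(1,5)N 1/1
(2,3)N 3/3
(2,4)N 2/2
(3,1)N 2/2
(3,2)N 3/3
(3,3)N 3/3
(4,1)N 2/2
(4,2)N 4/4
(4,3)N 2/2
(4,5)S 1/1
(5,2)N 2/2
(5,4)S 2/2
(5,5)S 3/3
(6,2)N 2/2
(6,4)S 3/3
(6,5)S 2/3
(7,1)N 1/1
(7,2)N 3/3
(7,3)N 1/2
(7,4)S 1/3
(7,5)N 0/2
Sum over 23 individuals: 2/2 + 3/3 + 1/1 + 3/3 + 2/2 + 2/2 + 3/3 + 3/3 + 2/2 + 4/4 + 2/2 + 1/1 + 2/2 + 2/2 + 3/3 + 2/2 + 3/3 + 2/3 + 1/1 + 3/3 + 1/2 + 1/3 + 0/2 = 41/2; mean = 41/2 ÷ 23 = 41/46 = 0.891304… → 0.891.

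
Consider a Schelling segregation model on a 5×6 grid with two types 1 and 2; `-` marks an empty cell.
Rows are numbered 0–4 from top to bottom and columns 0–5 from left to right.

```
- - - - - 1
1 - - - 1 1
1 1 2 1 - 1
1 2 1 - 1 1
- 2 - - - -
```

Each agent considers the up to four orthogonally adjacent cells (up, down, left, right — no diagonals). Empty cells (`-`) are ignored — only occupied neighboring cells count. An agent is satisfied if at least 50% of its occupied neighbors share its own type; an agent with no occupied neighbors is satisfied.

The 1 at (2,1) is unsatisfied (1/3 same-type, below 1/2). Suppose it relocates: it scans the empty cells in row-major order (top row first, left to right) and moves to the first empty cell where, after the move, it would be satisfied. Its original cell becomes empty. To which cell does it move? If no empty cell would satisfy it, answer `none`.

(0,0)

Vacating (2,1). Empty cells in order:
  (0,0): 1/1 same-type → satisfied — stop here.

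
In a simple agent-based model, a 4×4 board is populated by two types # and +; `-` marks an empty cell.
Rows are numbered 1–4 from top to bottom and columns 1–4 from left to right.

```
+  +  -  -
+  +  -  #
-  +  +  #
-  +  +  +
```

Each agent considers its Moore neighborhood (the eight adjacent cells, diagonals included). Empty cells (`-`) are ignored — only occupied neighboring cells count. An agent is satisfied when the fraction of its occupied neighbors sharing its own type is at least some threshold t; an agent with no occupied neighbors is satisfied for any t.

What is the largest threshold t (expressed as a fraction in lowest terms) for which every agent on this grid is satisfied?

1/4

(1,1)+ 3/3
(1,2)+ 3/3
(2,1)+ 4/4
(2,2)+ 5/5
(2,4)# 1/2
(3,2)+ 5/5
(3,3)+ 5/7
(3,4)# 1/4
(4,2)+ 3/3
(4,3)+ 4/5
(4,4)+ 2/3
The smallest same-type fraction is 1/4 at (3,4), which reduces to 1/4. Any threshold above that leaves this agent unsatisfied.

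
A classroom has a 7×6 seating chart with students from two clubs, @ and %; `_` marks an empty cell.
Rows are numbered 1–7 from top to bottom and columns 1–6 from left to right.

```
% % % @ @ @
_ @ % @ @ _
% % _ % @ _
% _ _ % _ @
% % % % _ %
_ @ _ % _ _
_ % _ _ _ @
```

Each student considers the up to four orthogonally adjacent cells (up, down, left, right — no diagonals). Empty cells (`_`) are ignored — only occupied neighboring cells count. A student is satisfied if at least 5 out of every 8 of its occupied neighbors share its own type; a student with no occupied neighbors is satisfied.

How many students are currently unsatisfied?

10

Row 1: (1,1)% 1/1 ✓ · (1,2)% 2/3 ✓ · (1,3)% 2/3 ✓ · (1,4)@ 2/3 ✓ · (1,5)@ 3/3 ✓ · (1,6)@ 1/1 ✓
Row 2: (2,2)@ 0/3 ✗ · (2,3)% 1/3 ✗ · (2,4)@ 2/4 ✗ · (2,5)@ 3/3 ✓
Row 3: (3,1)% 2/2 ✓ · (3,2)% 1/2 ✗ · (3,4)% 1/3 ✗ · (3,5)@ 1/2 ✗
Row 4: (4,1)% 2/2 ✓ · (4,4)% 2/2 ✓ · (4,6)@ 0/1 ✗
Row 5: (5,1)% 2/2 ✓ · (5,2)% 2/3 ✓ · (5,3)% 2/2 ✓ · (5,4)% 3/3 ✓ · (5,6)% 0/1 ✗
Row 6: (6,2)@ 0/2 ✗ · (6,4)% 1/1 ✓
Row 7: (7,2)% 0/1 ✗ · (7,6)@ 0/0 ✓
Unsatisfied: (2,2), (2,3), (2,4), (3,2), (3,4), (3,5), (4,6), (5,6), (6,2), (7,2) — 10 in total.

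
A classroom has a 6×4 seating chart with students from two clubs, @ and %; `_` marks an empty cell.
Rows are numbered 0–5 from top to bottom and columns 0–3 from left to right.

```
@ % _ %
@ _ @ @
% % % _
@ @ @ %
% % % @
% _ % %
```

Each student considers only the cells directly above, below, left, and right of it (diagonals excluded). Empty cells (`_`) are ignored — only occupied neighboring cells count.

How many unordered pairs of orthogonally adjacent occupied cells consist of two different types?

Scan each occupied cell's neighbors to the right and below so each pair is counted once.
From row 0: 2 unlike of 3 pairs (running 2/3).
From row 1: 2 unlike of 3 pairs (running 4/6).
From row 2: 3 unlike of 5 pairs (running 7/11).
From row 3: 5 unlike of 7 pairs (running 12/18).
From row 4: 2 unlike of 6 pairs (running 14/24).
From row 5: 0 unlike of 1 pairs (running 14/25).
Total adjacent occupied pairs: 25; unlike-type pairs: 14.

14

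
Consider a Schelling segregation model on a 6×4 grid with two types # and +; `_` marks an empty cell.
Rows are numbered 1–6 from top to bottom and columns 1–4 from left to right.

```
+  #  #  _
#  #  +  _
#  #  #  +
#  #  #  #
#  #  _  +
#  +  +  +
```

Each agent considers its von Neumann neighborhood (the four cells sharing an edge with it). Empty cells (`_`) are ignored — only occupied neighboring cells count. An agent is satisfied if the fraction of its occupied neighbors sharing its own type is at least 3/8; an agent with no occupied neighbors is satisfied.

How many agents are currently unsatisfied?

5

(1,1)+ 0/2 ✗
(1,2)# 2/3 ✓
(1,3)# 1/2 ✓
(2,1)# 2/3 ✓
(2,2)# 3/4 ✓
(2,3)+ 0/3 ✗
(3,1)# 3/3 ✓
(3,2)# 4/4 ✓
(3,3)# 2/4 ✓
(3,4)+ 0/2 ✗
(4,1)# 3/3 ✓
(4,2)# 4/4 ✓
(4,3)# 3/3 ✓
(4,4)# 1/3 ✗
(5,1)# 3/3 ✓
(5,2)# 2/3 ✓
(5,4)+ 1/2 ✓
(6,1)# 1/2 ✓
(6,2)+ 1/3 ✗
(6,3)+ 2/2 ✓
(6,4)+ 2/2 ✓
Unsatisfied: (1,1), (2,3), (3,4), (4,4), (6,2) — 5 in total.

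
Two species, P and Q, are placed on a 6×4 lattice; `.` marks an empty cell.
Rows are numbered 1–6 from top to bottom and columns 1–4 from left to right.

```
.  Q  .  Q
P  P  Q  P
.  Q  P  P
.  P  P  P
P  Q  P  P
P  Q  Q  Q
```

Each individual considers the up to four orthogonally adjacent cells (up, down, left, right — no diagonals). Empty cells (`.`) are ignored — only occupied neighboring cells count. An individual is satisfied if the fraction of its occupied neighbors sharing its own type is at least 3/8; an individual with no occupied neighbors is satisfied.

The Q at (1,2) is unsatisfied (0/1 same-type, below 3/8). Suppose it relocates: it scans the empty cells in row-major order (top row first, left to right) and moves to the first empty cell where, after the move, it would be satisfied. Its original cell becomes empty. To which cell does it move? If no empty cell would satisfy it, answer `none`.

(1,3)

Vacating (1,2). Empty cells in order:
  (1,1): 0/1 same-type → still unsatisfied.
  (1,3): 2/2 same-type → satisfied — stop here.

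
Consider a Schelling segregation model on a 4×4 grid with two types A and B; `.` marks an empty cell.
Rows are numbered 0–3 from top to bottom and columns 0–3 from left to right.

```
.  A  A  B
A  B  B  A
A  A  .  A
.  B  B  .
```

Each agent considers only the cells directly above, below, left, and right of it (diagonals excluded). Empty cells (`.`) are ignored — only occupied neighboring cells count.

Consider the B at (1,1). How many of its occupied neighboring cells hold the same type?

Occupied neighbors of (1,1): (0,1)=A, (2,1)=A, (1,0)=A, (1,2)=B.
Same type (B): 1 of 4.

1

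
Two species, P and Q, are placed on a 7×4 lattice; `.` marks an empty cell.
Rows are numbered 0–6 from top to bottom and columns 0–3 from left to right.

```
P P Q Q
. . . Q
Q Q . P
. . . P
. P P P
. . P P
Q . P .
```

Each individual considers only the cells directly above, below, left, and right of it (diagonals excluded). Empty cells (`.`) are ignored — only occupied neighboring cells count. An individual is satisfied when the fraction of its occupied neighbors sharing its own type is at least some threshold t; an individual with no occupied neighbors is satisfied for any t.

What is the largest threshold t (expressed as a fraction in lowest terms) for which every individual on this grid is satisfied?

(0,0)P 1/1
(0,1)P 1/2
(0,2)Q 1/2
(0,3)Q 2/2
(1,3)Q 1/2
(2,0)Q 1/1
(2,1)Q 1/1
(2,3)P 1/2
(3,3)P 2/2
(4,1)P 1/1
(4,2)P 3/3
(4,3)P 3/3
(5,2)P 3/3
(5,3)P 2/2
(6,0)Q — no occupied neighbors
(6,2)P 1/1
The smallest same-type fraction is 1/2 at (0,1), which reduces to 1/2. Any threshold above that leaves this individual unsatisfied.

1/2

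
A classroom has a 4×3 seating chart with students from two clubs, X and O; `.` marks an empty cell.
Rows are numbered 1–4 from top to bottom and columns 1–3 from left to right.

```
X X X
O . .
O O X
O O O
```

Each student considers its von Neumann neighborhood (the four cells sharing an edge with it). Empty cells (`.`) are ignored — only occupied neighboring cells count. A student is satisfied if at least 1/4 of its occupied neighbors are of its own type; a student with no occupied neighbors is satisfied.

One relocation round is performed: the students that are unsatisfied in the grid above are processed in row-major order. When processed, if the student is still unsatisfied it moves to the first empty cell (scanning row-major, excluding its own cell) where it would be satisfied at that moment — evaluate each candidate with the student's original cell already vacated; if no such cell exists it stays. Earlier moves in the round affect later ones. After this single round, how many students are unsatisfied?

0

Initially unsatisfied (in order): (3,3).
  (3,3) → (2,2).
Resulting grid:
X X X
O X .
O O .
O O O
All satisfied now.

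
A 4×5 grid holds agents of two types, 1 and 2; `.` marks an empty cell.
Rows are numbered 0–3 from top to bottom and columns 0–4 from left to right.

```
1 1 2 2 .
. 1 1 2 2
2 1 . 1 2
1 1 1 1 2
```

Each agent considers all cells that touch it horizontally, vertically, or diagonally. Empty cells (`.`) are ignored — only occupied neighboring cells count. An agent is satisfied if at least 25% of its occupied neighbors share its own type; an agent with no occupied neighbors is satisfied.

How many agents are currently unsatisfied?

(0,0)1 2/2 ✓
(0,1)1 3/4 ✓
(0,2)2 2/5 ✓
(0,3)2 3/4 ✓
(1,1)1 4/6 ✓
(1,2)1 4/7 ✓
(1,3)2 4/6 ✓
(1,4)2 3/4 ✓
(2,0)2 0/4 ✗
(2,1)1 5/6 ✓
(2,3)1 3/7 ✓
(2,4)2 3/5 ✓
(3,0)1 2/3 ✓
(3,1)1 3/4 ✓
(3,2)1 4/4 ✓
(3,3)1 2/4 ✓
(3,4)2 1/3 ✓
Unsatisfied: (2,0) — 1 in total.

1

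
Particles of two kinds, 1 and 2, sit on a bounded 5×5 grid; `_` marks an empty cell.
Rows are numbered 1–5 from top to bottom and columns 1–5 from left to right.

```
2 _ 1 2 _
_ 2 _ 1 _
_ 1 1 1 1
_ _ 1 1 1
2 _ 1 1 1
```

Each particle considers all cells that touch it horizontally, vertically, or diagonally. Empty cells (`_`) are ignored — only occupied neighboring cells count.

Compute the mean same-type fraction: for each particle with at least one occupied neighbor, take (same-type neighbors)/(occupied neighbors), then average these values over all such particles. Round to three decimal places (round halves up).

Row 1: (1,1)2 1/1 · (1,3)1 1/3 · (1,4)2 0/2
Row 2: (2,2)2 1/4 · (2,4)1 4/5
Row 3: (3,2)1 2/3 · (3,3)1 5/6 · (3,4)1 6/6 · (3,5)1 4/4
Row 4: (4,3)1 6/6 · (4,4)1 8/8 · (4,5)1 5/5
Row 5: (5,1)2 — no occupied neighbors · (5,3)1 3/3 · (5,4)1 5/5 · (5,5)1 3/3
Sum over 15 particles: 1/1 + 1/3 + 0/2 + 1/4 + 4/5 + 2/3 + 5/6 + 6/6 + 4/4 + 6/6 + 8/8 + 5/5 + 3/3 + 5/5 + 3/3 = 713/60; mean = 713/60 ÷ 15 = 713/900 = 0.792222… → 0.792.

0.792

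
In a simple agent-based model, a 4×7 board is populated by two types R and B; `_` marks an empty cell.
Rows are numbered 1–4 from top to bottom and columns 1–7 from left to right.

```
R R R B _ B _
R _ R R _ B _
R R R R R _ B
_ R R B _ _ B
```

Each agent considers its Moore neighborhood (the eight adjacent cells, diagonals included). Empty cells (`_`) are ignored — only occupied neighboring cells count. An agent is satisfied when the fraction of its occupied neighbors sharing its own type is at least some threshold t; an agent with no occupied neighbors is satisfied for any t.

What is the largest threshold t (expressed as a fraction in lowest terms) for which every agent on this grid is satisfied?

0/1

(1,1)R 2/2
(1,2)R 4/4
(1,3)R 3/4
(1,4)B 0/3
(1,6)B 1/1
(2,1)R 4/4
(2,3)R 6/7
(2,4)R 5/6
(2,6)B 2/3
(3,1)R 3/3
(3,2)R 6/6
(3,3)R 6/7
(3,4)R 5/6
(3,5)R 2/4
(3,7)B 2/2
(4,2)R 4/4
(4,3)R 4/5
(4,4)B 0/4
(4,7)B 1/1
The smallest same-type fraction is 0/3 at (1,4), which reduces to 0/1. Any threshold above that leaves this agent unsatisfied.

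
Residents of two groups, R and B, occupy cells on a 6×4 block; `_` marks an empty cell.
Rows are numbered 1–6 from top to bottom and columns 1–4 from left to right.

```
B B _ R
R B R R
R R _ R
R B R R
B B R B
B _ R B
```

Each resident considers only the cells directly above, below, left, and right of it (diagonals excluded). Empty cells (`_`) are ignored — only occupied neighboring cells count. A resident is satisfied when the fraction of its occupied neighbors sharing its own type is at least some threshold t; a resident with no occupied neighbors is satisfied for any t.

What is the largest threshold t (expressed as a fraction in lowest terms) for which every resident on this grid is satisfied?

1/4

Row 1: (1,1)B 1/2 · (1,2)B 2/2 · (1,4)R 1/1
Row 2: (2,1)R 1/3 · (2,2)B 1/4 · (2,3)R 1/2 · (2,4)R 3/3
Row 3: (3,1)R 3/3 · (3,2)R 1/3 · (3,4)R 2/2
Row 4: (4,1)R 1/3 · (4,2)B 1/4 · (4,3)R 2/3 · (4,4)R 2/3
Row 5: (5,1)B 2/3 · (5,2)B 2/3 · (5,3)R 2/4 · (5,4)B 1/3
Row 6: (6,1)B 1/1 · (6,3)R 1/2 · (6,4)B 1/2
The smallest same-type fraction is 1/4 at (2,2), which reduces to 1/4. Any threshold above that leaves this resident unsatisfied.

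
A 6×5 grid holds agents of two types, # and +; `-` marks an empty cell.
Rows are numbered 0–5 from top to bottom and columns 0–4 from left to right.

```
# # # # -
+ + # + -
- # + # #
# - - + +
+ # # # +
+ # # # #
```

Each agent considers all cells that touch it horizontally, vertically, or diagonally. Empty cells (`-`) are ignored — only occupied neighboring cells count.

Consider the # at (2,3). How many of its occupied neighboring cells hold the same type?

2

Occupied neighbors of (2,3): (1,2)=#, (1,3)=+, (2,2)=+, (2,4)=#, (3,3)=+, (3,4)=+.
Same type (#): 2 of 6.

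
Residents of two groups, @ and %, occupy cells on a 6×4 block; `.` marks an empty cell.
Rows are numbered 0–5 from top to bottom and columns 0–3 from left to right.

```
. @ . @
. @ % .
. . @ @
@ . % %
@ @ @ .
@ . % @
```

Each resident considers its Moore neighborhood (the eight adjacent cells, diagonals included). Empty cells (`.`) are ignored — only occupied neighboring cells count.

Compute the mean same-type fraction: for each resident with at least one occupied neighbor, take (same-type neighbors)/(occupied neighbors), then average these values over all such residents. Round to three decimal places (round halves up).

0.456

(0,1)@ 1/2
(0,3)@ 0/1
(1,1)@ 2/3
(1,2)% 0/5
(2,2)@ 2/5
(2,3)@ 1/4
(3,0)@ 2/2
(3,2)% 1/5
(3,3)% 1/4
(4,0)@ 3/3
(4,1)@ 4/6
(4,2)@ 2/5
(5,0)@ 2/2
(5,2)% 0/3
(5,3)@ 1/2
Sum over 15 residents: 1/2 + 0/1 + 2/3 + 0/5 + 2/5 + 1/4 + 2/2 + 1/5 + 1/4 + 3/3 + 4/6 + 2/5 + 2/2 + 0/3 + 1/2 = 41/6; mean = 41/6 ÷ 15 = 41/90 = 0.455555… → 0.456.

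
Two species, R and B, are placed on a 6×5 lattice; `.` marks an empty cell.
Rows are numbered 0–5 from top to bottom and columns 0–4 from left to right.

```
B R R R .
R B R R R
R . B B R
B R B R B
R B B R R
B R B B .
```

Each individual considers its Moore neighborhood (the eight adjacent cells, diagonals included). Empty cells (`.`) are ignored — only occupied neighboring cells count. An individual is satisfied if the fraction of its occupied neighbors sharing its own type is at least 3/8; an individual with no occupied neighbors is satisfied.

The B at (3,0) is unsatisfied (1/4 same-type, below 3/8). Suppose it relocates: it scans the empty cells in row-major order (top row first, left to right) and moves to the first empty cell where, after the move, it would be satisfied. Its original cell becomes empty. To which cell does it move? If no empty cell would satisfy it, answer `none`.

Vacating (3,0). Empty cells in order:
  (0,4): 0/3 same-type → still unsatisfied.
  (2,1): 3/7 same-type → satisfied — stop here.

(2,1)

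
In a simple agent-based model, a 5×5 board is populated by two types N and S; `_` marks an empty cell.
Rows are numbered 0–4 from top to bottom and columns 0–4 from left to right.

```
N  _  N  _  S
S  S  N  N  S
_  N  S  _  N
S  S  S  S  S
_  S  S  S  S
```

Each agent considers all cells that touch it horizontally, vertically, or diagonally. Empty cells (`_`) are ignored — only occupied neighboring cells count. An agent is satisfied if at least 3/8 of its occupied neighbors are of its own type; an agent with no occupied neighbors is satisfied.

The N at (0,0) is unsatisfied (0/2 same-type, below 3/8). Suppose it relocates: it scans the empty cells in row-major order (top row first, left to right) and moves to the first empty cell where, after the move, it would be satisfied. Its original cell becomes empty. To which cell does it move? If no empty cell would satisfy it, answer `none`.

Vacating (0,0). Empty cells in order:
  (0,1): 2/4 same-type → satisfied — stop here.

(0,1)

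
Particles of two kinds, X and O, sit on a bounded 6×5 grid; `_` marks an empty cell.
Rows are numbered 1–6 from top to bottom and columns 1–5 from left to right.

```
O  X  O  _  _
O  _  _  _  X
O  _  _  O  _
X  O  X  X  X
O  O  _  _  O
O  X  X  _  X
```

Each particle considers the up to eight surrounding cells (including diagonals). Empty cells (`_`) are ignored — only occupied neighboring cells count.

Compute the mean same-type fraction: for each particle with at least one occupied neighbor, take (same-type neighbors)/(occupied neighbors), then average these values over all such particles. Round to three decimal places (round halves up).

Row 1: (1,1)O 1/2 · (1,2)X 0/3 · (1,3)O 0/1
Row 2: (2,1)O 2/3 · (2,5)X 0/1
Row 3: (3,1)O 2/3 · (3,4)O 0/4
Row 4: (4,1)X 0/4 · (4,2)O 3/5 · (4,3)X 1/4 · (4,4)X 2/4 · (4,5)X 1/3
Row 5: (5,1)O 3/5 · (5,2)O 3/7 · (5,5)O 0/3
Row 6: (6,1)O 2/3 · (6,2)X 1/4 · (6,3)X 1/2 · (6,5)X 0/1
Sum over 19 particles: 1/2 + 0/3 + 0/1 + 2/3 + 0/1 + 2/3 + 0/4 + 0/4 + 3/5 + 1/4 + 2/4 + 1/3 + 3/5 + 3/7 + 0/3 + 2/3 + 1/4 + 1/2 + 0/1 = 626/105; mean = 626/105 ÷ 19 = 626/1995 = 0.313784… → 0.314.

0.314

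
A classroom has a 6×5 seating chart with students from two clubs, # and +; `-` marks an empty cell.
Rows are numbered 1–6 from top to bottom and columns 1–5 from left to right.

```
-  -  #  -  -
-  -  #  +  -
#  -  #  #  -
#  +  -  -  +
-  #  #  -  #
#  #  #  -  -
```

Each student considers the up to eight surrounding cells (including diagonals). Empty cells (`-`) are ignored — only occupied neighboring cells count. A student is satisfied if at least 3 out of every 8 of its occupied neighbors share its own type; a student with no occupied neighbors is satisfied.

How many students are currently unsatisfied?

Row 1: (1,3)# 1/2 ok
Row 2: (2,3)# 3/4 ok · (2,4)+ 0/4 unhappy
Row 3: (3,1)# 1/2 ok · (3,3)# 2/4 ok · (3,4)# 2/4 ok
Row 4: (4,1)# 2/3 ok · (4,2)+ 0/5 unhappy · (4,5)+ 0/2 unhappy
Row 5: (5,2)# 5/6 ok · (5,3)# 3/4 ok · (5,5)# 0/1 unhappy
Row 6: (6,1)# 2/2 ok · (6,2)# 4/4 ok · (6,3)# 3/3 ok
Unsatisfied: (2,4), (4,2), (4,5), (5,5) — 4 in total.

4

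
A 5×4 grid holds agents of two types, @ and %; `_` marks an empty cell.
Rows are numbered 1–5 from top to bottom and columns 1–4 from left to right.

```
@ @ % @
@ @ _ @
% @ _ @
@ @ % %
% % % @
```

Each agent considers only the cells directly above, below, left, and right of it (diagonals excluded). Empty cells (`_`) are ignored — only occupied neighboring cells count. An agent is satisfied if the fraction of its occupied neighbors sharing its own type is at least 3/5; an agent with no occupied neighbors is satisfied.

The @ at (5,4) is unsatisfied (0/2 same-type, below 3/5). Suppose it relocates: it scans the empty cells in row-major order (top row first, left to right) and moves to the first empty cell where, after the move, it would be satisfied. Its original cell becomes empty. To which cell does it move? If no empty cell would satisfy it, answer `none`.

Vacating (5,4). Empty cells in order:
  (2,3): 2/3 same-type → satisfied — stop here.

(2,3)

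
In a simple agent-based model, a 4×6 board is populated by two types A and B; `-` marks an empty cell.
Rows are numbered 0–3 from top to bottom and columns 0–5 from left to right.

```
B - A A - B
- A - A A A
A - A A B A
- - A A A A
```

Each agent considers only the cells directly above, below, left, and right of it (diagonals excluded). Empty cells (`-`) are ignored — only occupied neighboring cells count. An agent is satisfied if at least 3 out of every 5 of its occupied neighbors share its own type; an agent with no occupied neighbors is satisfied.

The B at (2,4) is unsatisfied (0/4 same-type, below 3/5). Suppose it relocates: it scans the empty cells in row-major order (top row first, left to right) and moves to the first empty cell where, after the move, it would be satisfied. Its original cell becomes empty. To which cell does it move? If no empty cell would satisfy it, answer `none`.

Vacating (2,4). Empty cells in order:
  (0,1): 1/3 same-type → still unsatisfied.
  (0,4): 1/3 same-type → still unsatisfied.
  (1,0): 1/3 same-type → still unsatisfied.
  (1,2): 0/4 same-type → still unsatisfied.
  (2,1): 0/3 same-type → still unsatisfied.
  (3,0): 0/1 same-type → still unsatisfied.
  (3,1): 0/1 same-type → still unsatisfied.

none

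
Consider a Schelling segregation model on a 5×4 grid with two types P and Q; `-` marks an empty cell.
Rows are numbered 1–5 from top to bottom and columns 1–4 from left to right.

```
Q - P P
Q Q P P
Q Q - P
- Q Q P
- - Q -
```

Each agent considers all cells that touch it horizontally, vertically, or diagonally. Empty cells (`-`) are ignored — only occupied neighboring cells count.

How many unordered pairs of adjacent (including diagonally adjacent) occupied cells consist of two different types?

6

Scan each occupied cell's neighbors to the right and below (and the two forward diagonals) so each pair is counted once.
Row 1: Q(1,1)–Q(2,1)= Q(1,1)–Q(2,2)= P(1,3)–P(1,4)= P(1,3)–P(2,3)= P(1,3)–P(2,4)= P(1,3)–Q(2,2)≠ P(1,4)–P(2,4)= P(1,4)–P(2,3)=  → 1/8 unlike.
Row 2: Q(2,1)–Q(2,2)= Q(2,1)–Q(3,1)= Q(2,1)–Q(3,2)= Q(2,2)–P(2,3)≠ Q(2,2)–Q(3,2)= Q(2,2)–Q(3,1)= P(2,3)–P(2,4)= P(2,3)–P(3,4)= P(2,3)–Q(3,2)≠ P(2,4)–P(3,4)=  → 2/10 unlike.
Row 3: Q(3,1)–Q(3,2)= Q(3,1)–Q(4,2)= Q(3,2)–Q(4,2)= Q(3,2)–Q(4,3)= P(3,4)–P(4,4)= P(3,4)–Q(4,3)≠  → 1/6 unlike.
Row 4: Q(4,2)–Q(4,3)= Q(4,2)–Q(5,3)= Q(4,3)–P(4,4)≠ Q(4,3)–Q(5,3)= P(4,4)–Q(5,3)≠  → 2/5 unlike.
Total adjacent occupied pairs: 29; unlike-type pairs: 6.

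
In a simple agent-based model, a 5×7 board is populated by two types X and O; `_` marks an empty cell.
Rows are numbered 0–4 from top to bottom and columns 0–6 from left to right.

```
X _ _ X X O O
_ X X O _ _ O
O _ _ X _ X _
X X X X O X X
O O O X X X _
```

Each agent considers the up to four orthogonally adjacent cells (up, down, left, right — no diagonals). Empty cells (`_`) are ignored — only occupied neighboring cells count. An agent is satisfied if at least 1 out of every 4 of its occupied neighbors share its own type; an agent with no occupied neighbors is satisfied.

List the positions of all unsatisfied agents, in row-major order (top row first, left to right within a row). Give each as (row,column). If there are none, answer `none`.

(1,3), (2,0), (3,4)

(0,0)X 0/0 ok
(0,3)X 1/2 ok
(0,4)X 1/2 ok
(0,5)O 1/2 ok
(0,6)O 2/2 ok
(1,1)X 1/1 ok
(1,2)X 1/2 ok
(1,3)O 0/3 unhappy
(1,6)O 1/1 ok
(2,0)O 0/1 unhappy
(2,3)X 1/2 ok
(2,5)X 1/1 ok
(3,0)X 1/3 ok
(3,1)X 2/3 ok
(3,2)X 2/3 ok
(3,3)X 3/4 ok
(3,4)O 0/3 unhappy
(3,5)X 3/4 ok
(3,6)X 1/1 ok
(4,0)O 1/2 ok
(4,1)O 2/3 ok
(4,2)O 1/3 ok
(4,3)X 2/3 ok
(4,4)X 2/3 ok
(4,5)X 2/2 ok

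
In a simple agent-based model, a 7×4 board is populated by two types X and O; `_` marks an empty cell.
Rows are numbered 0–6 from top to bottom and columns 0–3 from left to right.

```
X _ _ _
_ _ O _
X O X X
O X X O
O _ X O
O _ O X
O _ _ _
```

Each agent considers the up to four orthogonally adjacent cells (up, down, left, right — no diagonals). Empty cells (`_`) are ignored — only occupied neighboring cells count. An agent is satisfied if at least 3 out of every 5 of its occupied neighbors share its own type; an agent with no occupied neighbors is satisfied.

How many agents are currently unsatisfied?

Row 0: (0,0)X 0/0 ✓
Row 1: (1,2)O 0/1 ✗
Row 2: (2,0)X 0/2 ✗ · (2,1)O 0/3 ✗ · (2,2)X 2/4 ✗ · (2,3)X 1/2 ✗
Row 3: (3,0)O 1/3 ✗ · (3,1)X 1/3 ✗ · (3,2)X 3/4 ✓ · (3,3)O 1/3 ✗
Row 4: (4,0)O 2/2 ✓ · (4,2)X 1/3 ✗ · (4,3)O 1/3 ✗
Row 5: (5,0)O 2/2 ✓ · (5,2)O 0/2 ✗ · (5,3)X 0/2 ✗
Row 6: (6,0)O 1/1 ✓
Unsatisfied: (1,2), (2,0), (2,1), (2,2), (2,3), (3,0), (3,1), (3,3), (4,2), (4,3), (5,2), (5,3) — 12 in total.

12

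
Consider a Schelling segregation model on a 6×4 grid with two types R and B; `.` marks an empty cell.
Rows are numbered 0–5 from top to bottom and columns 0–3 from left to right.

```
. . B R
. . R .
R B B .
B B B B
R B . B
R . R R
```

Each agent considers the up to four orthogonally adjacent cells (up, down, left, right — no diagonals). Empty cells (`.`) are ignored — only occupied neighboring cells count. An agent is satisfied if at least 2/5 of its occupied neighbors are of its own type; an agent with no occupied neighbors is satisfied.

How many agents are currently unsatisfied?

6

Row 0: (0,2)B 0/2 ✗ · (0,3)R 0/1 ✗
Row 1: (1,2)R 0/2 ✗
Row 2: (2,0)R 0/2 ✗ · (2,1)B 2/3 ✓ · (2,2)B 2/3 ✓
Row 3: (3,0)B 1/3 ✗ · (3,1)B 4/4 ✓ · (3,2)B 3/3 ✓ · (3,3)B 2/2 ✓
Row 4: (4,0)R 1/3 ✗ · (4,1)B 1/2 ✓ · (4,3)B 1/2 ✓
Row 5: (5,0)R 1/1 ✓ · (5,2)R 1/1 ✓ · (5,3)R 1/2 ✓
Unsatisfied: (0,2), (0,3), (1,2), (2,0), (3,0), (4,0) — 6 in total.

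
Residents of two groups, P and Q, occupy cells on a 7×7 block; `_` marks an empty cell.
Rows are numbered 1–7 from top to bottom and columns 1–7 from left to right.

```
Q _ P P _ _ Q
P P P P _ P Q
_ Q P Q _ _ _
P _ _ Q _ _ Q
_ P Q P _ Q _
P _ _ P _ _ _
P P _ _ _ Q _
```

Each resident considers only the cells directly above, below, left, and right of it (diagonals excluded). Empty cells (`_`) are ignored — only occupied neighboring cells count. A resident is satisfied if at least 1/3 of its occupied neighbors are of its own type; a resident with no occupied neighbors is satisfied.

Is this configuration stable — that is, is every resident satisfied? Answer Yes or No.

Row 1: (1,1)Q 0/1 unhappy · (1,3)P 2/2 ok · (1,4)P 2/2 ok · (1,7)Q 1/1 ok
Row 2: (2,1)P 1/2 ok · (2,2)P 2/3 ok · (2,3)P 4/4 ok · (2,4)P 2/3 ok · (2,6)P 0/1 unhappy · (2,7)Q 1/2 ok
Row 3: (3,2)Q 0/2 unhappy · (3,3)P 1/3 ok · (3,4)Q 1/3 ok
Row 4: (4,1)P 0/0 ok · (4,4)Q 1/2 ok · (4,7)Q 0/0 ok
Row 5: (5,2)P 0/1 unhappy · (5,3)Q 0/2 unhappy · (5,4)P 1/3 ok · (5,6)Q 0/0 ok
Row 6: (6,1)P 1/1 ok · (6,4)P 1/1 ok
Row 7: (7,1)P 2/2 ok · (7,2)P 1/1 ok · (7,6)Q 0/0 ok
For instance (1,1) has only 0/1 same-type neighbors, below 1/3.

No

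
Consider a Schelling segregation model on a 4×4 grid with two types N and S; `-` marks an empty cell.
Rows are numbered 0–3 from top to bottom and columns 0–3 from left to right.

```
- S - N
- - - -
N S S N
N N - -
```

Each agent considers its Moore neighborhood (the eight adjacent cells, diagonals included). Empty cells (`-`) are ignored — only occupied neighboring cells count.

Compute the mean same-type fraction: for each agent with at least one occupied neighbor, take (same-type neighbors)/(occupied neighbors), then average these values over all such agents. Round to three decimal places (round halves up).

0.403

Row 0: (0,1)S — no occupied neighbors · (0,3)N — no occupied neighbors
Row 2: (2,0)N 2/3 · (2,1)S 1/4 · (2,2)S 1/3 · (2,3)N 0/1
Row 3: (3,0)N 2/3 · (3,1)N 2/4
Sum over 6 agents: 2/3 + 1/4 + 1/3 + 0/1 + 2/3 + 2/4 = 29/12; mean = 29/12 ÷ 6 = 29/72 = 0.402777… → 0.403.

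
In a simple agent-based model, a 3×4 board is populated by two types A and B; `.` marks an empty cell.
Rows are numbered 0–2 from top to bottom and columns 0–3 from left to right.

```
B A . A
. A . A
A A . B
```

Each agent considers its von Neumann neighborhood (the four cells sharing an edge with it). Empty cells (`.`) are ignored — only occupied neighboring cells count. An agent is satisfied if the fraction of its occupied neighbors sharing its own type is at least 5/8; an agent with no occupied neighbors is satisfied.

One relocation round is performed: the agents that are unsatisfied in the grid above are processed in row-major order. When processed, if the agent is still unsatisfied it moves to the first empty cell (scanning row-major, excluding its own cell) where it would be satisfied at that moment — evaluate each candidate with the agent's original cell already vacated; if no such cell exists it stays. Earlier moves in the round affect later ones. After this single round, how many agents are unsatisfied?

1

Initially unsatisfied (in order): (0,0), (0,1), (1,3), (2,3).
  (0,0): no empty cell satisfies it; stays.
  (0,1) → (0,2).
  (1,3) → (0,1).
  (2,3): now satisfied by earlier moves; stays.
Resulting grid:
B A A A
. A . .
A A . B
Unsatisfied now: (0,0).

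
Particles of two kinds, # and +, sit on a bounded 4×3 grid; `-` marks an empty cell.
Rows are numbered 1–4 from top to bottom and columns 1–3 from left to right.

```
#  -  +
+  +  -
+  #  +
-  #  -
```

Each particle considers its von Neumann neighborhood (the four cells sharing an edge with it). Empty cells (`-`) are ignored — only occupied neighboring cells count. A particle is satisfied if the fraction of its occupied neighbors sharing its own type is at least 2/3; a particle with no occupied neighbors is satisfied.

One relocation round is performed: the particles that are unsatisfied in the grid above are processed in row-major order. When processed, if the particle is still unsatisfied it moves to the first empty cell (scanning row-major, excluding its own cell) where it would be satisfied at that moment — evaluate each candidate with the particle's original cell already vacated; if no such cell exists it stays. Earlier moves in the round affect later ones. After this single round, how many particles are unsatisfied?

Initially unsatisfied (in order): (1,1), (2,2), (3,1), (3,2), (3,3).
  (1,1): no empty cell satisfies it; stays.
  (2,2) → (2,3).
  (3,1) → (2,2).
  (3,2) → (4,1).
  (3,3): now satisfied by earlier moves; stays.
Resulting grid:
# - +
+ + +
- - +
# # -
Unsatisfied now: (1,1), (2,1).

2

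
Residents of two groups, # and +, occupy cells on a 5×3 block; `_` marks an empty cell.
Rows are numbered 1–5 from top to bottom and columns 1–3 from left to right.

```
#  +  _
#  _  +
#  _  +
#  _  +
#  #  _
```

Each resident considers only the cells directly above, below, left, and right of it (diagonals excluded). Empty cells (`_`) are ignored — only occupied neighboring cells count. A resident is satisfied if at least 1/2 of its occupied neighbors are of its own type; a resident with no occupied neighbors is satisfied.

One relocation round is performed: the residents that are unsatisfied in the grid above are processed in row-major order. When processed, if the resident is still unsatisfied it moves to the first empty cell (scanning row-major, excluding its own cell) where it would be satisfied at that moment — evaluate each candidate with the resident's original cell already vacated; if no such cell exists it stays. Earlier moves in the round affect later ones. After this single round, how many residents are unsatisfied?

Initially unsatisfied (in order): (1,2).
  (1,2) → (1,3).
Resulting grid:
# _ +
# _ +
# _ +
# _ +
# # _
All satisfied now.

0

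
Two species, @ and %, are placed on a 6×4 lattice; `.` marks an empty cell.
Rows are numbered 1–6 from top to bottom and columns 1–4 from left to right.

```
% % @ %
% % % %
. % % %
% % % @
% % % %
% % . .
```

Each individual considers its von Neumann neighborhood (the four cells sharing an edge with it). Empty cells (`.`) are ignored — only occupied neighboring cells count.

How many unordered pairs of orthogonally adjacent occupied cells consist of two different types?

6

Scan each occupied cell's neighbors to the right and below so each pair is counted once.
From row 1: 3 unlike of 7 pairs (running 3/7).
From row 2: 0 unlike of 6 pairs (running 3/13).
From row 3: 1 unlike of 5 pairs (running 4/18).
From row 4: 2 unlike of 7 pairs (running 6/25).
From row 5: 0 unlike of 5 pairs (running 6/30).
From row 6: 0 unlike of 1 pairs (running 6/31).
Total adjacent occupied pairs: 31; unlike-type pairs: 6.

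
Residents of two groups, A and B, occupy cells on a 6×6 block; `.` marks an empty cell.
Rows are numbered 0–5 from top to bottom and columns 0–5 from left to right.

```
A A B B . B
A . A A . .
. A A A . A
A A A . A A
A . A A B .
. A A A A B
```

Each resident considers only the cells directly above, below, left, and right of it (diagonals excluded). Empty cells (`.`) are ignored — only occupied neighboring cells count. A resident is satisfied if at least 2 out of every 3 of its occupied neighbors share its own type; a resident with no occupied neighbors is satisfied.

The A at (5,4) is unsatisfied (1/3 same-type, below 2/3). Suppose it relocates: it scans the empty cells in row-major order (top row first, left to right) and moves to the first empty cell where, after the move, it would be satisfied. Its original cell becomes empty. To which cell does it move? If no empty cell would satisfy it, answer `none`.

Vacating (5,4). Empty cells in order:
  (0,4): 0/2 same-type → still unsatisfied.
  (1,1): 4/4 same-type → satisfied — stop here.

(1,1)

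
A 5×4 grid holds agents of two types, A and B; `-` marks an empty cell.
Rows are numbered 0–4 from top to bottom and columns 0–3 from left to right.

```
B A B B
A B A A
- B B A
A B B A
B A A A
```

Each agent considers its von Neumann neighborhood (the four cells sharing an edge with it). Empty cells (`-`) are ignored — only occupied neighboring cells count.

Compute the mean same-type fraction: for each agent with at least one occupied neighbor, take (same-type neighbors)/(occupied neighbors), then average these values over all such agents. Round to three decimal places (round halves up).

0.412

Row 0: (0,0)B 0/2 · (0,1)A 0/3 · (0,2)B 1/3 · (0,3)B 1/2
Row 1: (1,0)A 0/2 · (1,1)B 1/4 · (1,2)A 1/4 · (1,3)A 2/3
Row 2: (2,1)B 3/3 · (2,2)B 2/4 · (2,3)A 2/3
Row 3: (3,0)A 0/2 · (3,1)B 2/4 · (3,2)B 2/4 · (3,3)A 2/3
Row 4: (4,0)B 0/2 · (4,1)A 1/3 · (4,2)A 2/3 · (4,3)A 2/2
Sum over 19 agents: 0/2 + 0/3 + 1/3 + 1/2 + 0/2 + 1/4 + 1/4 + 2/3 + 3/3 + 2/4 + 2/3 + 0/2 + 2/4 + 2/4 + 2/3 + 0/2 + 1/3 + 2/3 + 2/2 = 47/6; mean = 47/6 ÷ 19 = 47/114 = 0.412280… → 0.412.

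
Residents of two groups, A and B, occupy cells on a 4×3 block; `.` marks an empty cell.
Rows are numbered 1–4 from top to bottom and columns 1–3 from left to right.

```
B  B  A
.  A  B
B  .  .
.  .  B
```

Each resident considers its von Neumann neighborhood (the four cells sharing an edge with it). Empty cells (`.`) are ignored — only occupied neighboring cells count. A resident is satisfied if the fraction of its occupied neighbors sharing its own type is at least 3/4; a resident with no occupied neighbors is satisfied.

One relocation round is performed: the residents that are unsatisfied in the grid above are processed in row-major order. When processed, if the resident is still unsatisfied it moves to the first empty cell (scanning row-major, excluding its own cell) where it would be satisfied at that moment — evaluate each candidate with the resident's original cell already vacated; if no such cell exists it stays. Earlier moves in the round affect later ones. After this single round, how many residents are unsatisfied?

0

Initially unsatisfied (in order): (1,2), (1,3), (2,2), (2,3).
  (1,2) → (3,3).
  (1,3): no empty cell satisfies it; stays.
  (2,2): no empty cell satisfies it; stays.
  (2,3) → (4,1).
Resulting grid:
B . A
. A .
B . B
B . B
All satisfied now.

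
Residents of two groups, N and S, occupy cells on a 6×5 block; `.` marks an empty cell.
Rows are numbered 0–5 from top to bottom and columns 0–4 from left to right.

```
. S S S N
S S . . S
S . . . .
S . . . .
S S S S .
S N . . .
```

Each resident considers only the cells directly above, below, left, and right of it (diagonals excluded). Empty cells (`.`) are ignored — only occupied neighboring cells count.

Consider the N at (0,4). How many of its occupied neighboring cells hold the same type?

Occupied neighbors of (0,4): (1,4)=S, (0,3)=S.
Same type (N): 0 of 2.

0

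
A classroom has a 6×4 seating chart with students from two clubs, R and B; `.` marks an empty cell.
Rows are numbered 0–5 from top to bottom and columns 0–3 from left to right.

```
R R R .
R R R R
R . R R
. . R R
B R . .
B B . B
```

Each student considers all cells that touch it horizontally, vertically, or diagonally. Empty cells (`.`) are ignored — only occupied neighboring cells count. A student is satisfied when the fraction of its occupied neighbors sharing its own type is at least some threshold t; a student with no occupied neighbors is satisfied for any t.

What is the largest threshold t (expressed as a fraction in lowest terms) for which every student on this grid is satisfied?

1/4

(0,0)R 3/3
(0,1)R 5/5
(0,2)R 4/4
(1,0)R 4/4
(1,1)R 7/7
(1,2)R 6/6
(1,3)R 4/4
(2,0)R 2/2
(2,2)R 6/6
(2,3)R 5/5
(3,2)R 4/4
(3,3)R 3/3
(4,0)B 2/3
(4,1)R 1/4
(5,0)B 2/3
(5,1)B 2/3
(5,3)B — no occupied neighbors
The smallest same-type fraction is 1/4 at (4,1), which reduces to 1/4. Any threshold above that leaves this student unsatisfied.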